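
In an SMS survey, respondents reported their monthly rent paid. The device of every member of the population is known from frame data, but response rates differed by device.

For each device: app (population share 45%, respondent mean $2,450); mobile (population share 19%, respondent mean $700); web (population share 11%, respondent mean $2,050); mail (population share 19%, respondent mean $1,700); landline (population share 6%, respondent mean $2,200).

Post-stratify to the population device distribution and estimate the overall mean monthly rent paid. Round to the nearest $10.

$1,920

Each cell contributes population-share × respondent value:
  app: 0.45 × 2450 = 1102.5
  mobile: 0.19 × 700 = 133
  web: 0.11 × 2050 = 225.5
  mail: 0.19 × 1700 = 323
  landline: 0.06 × 2200 = 132
Post-stratified estimate = 1916 → $1,920.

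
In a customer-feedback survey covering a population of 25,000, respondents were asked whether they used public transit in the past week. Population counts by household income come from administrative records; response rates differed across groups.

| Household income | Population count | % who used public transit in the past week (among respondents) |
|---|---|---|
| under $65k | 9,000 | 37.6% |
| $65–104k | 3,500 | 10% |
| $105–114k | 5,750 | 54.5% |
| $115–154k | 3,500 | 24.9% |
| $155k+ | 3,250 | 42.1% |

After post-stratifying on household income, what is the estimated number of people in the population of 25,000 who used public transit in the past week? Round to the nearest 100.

Each cell contributes its population count × the respondent rate:
  under $65k: 9,000 × 37.6% = 3384
  $65–104k: 3,500 × 10% = 350
  $105–114k: 5,750 × 54.5% = 3133.75
  $115–154k: 3,500 × 24.9% = 871.5
  $155k+: 3,250 × 42.1% = 1368.25
Estimated total = 9107.5 → 9,100.

9,100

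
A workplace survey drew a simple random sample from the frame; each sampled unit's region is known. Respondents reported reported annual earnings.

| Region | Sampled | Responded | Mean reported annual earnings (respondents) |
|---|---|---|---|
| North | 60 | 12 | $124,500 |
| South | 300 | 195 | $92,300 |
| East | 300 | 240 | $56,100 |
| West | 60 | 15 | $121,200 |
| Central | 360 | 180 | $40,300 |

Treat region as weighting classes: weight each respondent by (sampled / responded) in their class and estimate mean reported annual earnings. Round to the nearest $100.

Class response rates: North 12/60 = 20%, South 195/300 = 65%, East 240/300 = 80%, West 15/60 = 25%, Central 180/360 = 50%.
Inverse-response-rate weighting restores each class to its sampled count, so class totals weight by n_sampled:
  North: 60 × 124,500 = 7,470,000
  South: 300 × 92,300 = 27,690,000
  East: 300 × 56,100 = 16,830,000
  West: 60 × 121,200 = 7,272,000
  Central: 360 × 40,300 = 14,508,000
Adjusted estimate = 73,770,000 / 1,080 = 68305.6 → $68,300.

$68,300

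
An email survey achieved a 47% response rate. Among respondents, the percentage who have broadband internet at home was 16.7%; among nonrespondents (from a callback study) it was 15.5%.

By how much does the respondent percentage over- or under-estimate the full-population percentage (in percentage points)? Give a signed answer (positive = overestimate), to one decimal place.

+0.6 percentage points

Nonresponse fraction = 1 − 0.47 = 0.53.
Bias = (nonresponse fraction) × (respondent percentage − nonrespondent percentage)
     = 0.53 × (16.7 − 15.5) = 0.53 × 1.2 = 0.636.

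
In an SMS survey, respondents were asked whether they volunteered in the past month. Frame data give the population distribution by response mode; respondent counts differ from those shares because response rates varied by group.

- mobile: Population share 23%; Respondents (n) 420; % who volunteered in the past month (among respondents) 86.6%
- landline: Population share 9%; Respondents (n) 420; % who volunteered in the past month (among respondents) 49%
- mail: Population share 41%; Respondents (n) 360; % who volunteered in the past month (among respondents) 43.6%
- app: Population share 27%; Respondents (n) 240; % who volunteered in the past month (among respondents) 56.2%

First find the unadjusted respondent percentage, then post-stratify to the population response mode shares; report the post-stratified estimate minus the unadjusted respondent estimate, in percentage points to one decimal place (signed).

Naive respondent-only estimate (weights = respondent counts):
  (420/1440)×86.6 + (420/1440)×49 + (360/1440)×43.6 + (240/1440)×56.2 = 59.8167%
Post-stratified estimate weights by population shares:
  0.23×86.6 + 0.09×49 + 0.41×43.6 + 0.27×56.2 = 57.378%
Difference = 57.378 − 59.8167 = -2.4387 pp.

-2.4 percentage points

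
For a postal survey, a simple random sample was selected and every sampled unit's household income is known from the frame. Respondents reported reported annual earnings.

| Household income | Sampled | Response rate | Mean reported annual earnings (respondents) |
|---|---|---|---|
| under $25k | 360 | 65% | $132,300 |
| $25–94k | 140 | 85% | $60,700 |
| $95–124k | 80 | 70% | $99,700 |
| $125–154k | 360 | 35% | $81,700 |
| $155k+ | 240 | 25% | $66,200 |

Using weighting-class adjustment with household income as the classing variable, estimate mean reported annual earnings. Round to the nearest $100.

$92,700

Inverse-response-rate weighting restores each class to its sampled count, so class totals weight by n_sampled:
  under $25k: 360 × 132,300 = 47,628,000
  $25–94k: 140 × 60,700 = 8,498,000
  $95–124k: 80 × 99,700 = 7,976,000
  $125–154k: 360 × 81,700 = 29,412,000
  $155k+: 240 × 66,200 = 15,888,000
Adjusted estimate = 109,402,000 / 1,180 = 92713.6 → $92,700.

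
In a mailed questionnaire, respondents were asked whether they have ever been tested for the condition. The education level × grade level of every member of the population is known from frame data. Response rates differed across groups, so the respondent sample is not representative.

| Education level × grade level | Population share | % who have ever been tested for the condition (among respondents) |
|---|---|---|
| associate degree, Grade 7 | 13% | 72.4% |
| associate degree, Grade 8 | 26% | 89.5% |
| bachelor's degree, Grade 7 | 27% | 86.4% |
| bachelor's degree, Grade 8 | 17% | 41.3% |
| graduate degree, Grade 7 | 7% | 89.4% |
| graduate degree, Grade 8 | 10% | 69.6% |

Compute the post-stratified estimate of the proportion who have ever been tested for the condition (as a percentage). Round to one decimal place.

Each cell contributes population-share × respondent value:
  associate degree, Grade 7: 0.13 × 72.4 = 9.412
  associate degree, Grade 8: 0.26 × 89.5 = 23.27
  bachelor's degree, Grade 7: 0.27 × 86.4 = 23.328
  bachelor's degree, Grade 8: 0.17 × 41.3 = 7.021
  graduate degree, Grade 7: 0.07 × 89.4 = 6.258
  graduate degree, Grade 8: 0.1 × 69.6 = 6.96
Post-stratified estimate = 76.249 → 76.2%.

76.2%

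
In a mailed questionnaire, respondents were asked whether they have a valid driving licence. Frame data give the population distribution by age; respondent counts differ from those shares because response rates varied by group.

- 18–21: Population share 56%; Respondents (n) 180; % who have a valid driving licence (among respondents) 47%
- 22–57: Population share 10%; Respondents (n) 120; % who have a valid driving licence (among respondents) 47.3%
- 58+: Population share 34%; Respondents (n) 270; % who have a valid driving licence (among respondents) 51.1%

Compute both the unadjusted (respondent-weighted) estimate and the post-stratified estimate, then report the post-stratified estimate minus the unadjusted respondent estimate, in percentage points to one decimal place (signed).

-0.6 percentage points

Without adjustment, the pooled respondent share is:
  (180/570)×47 + (120/570)×47.3 + (270/570)×51.1 = 49.0053%
Post-stratifying to population shares instead:
  0.56×47 + 0.1×47.3 + 0.34×51.1 = 48.424%
Difference = 48.424 − 49.0053 = -0.5813 pp.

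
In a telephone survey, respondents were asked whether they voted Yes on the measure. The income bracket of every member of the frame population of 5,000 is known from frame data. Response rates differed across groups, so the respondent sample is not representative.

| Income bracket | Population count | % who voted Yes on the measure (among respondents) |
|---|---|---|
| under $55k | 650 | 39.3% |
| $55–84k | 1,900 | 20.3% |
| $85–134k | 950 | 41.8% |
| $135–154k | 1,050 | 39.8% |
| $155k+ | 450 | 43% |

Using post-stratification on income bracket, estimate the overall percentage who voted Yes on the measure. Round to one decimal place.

Reweight to the known income bracket distribution:
  under $55k: (650/5,000) × 39.3 = 5.109
  $55–84k: (1,900/5,000) × 20.3 = 7.714
  $85–134k: (950/5,000) × 41.8 = 7.942
  $135–154k: (1,050/5,000) × 39.8 = 8.358
  $155k+: (450/5,000) × 43 = 3.87
Post-stratified estimate = 32.993 → 33.0%.

33.0%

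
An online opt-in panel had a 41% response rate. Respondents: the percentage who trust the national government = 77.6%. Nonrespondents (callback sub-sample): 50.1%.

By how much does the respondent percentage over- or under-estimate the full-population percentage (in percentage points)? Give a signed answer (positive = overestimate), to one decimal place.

Nonresponse fraction = 1 − 0.41 = 0.59.
Bias = (nonresponse fraction) × (respondent percentage − nonrespondent percentage)
     = 0.59 × (77.6 − 50.1) = 0.59 × 27.5 = 16.225.

+16.2 percentage points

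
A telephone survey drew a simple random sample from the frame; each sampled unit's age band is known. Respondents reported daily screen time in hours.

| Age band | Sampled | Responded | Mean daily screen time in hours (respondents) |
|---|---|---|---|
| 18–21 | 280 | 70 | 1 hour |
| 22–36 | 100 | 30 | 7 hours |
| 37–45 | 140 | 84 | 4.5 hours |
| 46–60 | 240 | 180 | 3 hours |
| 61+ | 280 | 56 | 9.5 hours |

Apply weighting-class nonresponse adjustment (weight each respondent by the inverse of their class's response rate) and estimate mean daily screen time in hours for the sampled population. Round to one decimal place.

4.8

Response rates by class: 18–21 70/280 = 25%, 22–36 30/100 = 30%, 37–45 84/140 = 60%, 46–60 180/240 = 75%, 61+ 56/280 = 20%.
With weight = n_sampled/n_responded per class, the weighted class total is n_sampled:
  18–21: 280 × 1 = 280
  22–36: 100 × 7 = 700
  37–45: 140 × 4.5 = 630
  46–60: 240 × 3 = 720
  61+: 280 × 9.5 = 2660
Adjusted estimate = 4990 / 1,040 = 4.79808 → 4.8.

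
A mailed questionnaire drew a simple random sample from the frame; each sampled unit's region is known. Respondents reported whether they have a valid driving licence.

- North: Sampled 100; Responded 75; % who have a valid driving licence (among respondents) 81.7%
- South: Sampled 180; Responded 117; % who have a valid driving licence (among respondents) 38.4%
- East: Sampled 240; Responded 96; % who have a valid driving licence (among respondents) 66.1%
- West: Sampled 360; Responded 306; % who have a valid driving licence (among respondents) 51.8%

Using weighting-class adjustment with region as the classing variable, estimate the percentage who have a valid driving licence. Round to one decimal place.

Class response rates: North 75/100 = 75%, South 117/180 = 65%, East 96/240 = 40%, West 306/360 = 85%.
Inverse-response-rate weighting restores each class to its sampled count, so class totals weight by n_sampled:
  North: 100 × 81.7 = 8170
  South: 180 × 38.4 = 6912
  East: 240 × 66.1 = 15864
  West: 360 × 51.8 = 18,648
Adjusted estimate = 49,594 / 880 = 56.3568 → 56.4%.

56.4%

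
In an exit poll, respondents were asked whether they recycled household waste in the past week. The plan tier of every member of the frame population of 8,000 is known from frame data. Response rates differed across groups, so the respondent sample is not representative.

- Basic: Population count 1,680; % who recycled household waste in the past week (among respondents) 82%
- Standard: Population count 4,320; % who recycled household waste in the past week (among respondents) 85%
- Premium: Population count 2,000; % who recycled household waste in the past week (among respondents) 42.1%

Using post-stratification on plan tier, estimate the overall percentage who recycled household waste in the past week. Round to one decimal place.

Each cell contributes population-share × respondent value:
  Basic: (1,680/8,000) × 82 = 17.22
  Standard: (4,320/8,000) × 85 = 45.9
  Premium: (2,000/8,000) × 42.1 = 10.525
Post-stratified estimate = 73.645 → 73.6%.

73.6%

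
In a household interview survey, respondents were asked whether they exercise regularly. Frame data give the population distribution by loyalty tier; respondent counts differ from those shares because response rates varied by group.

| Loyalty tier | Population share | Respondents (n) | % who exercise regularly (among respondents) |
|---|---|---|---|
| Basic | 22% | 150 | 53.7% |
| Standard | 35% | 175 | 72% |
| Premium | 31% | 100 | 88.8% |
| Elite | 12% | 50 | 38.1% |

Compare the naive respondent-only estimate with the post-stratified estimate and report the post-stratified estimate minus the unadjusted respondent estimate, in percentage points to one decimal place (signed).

Naive respondent-only estimate (weights = respondent counts):
  (150/475)×53.7 + (175/475)×72 + (100/475)×88.8 + (50/475)×38.1 = 66.1895%
Reweighting by population loyalty tier shares:
  0.22×53.7 + 0.35×72 + 0.31×88.8 + 0.12×38.1 = 69.114%
Difference = 69.114 − 66.1895 = 2.9245 pp.

+2.9 percentage points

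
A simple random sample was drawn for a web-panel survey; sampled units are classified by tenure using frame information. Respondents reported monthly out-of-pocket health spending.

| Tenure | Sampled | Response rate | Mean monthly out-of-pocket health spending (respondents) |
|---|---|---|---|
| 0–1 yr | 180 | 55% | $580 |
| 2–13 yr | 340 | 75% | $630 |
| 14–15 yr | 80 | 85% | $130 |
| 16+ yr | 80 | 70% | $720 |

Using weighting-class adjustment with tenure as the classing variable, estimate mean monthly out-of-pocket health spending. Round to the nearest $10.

$570

Weighting each respondent by the inverse class response rate inflates each class back to its sampled size, so the class weight is n_sampled:
  0–1 yr: 180 × 580 = 104,400
  2–13 yr: 340 × 630 = 214,200
  14–15 yr: 80 × 130 = 10,400
  16+ yr: 80 × 720 = 57,600
Adjusted estimate = 386,600 / 680 = 568.529 → $570.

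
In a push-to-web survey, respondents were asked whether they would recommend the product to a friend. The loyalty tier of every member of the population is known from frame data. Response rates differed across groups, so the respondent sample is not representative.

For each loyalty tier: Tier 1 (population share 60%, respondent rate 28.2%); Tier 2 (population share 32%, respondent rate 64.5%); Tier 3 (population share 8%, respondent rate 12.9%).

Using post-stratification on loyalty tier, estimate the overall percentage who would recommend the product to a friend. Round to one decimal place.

Post-stratification weights by population share, not respondent share:
  Tier 1: 0.6 × 28.2 = 16.92
  Tier 2: 0.32 × 64.5 = 20.64
  Tier 3: 0.08 × 12.9 = 1.032
Post-stratified estimate = 38.592 → 38.6%.

38.6%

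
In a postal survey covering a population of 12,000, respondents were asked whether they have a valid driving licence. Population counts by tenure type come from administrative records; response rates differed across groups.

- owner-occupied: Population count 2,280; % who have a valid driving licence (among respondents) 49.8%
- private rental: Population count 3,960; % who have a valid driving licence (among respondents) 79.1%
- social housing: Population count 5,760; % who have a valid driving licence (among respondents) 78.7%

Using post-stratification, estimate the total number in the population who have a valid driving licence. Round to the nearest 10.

Each cell contributes its population count × the respondent rate:
  owner-occupied: 2,280 × 49.8% = 1135.44
  private rental: 3,960 × 79.1% = 3132.36
  social housing: 5,760 × 78.7% = 4533.12
Estimated total = 8800.92 → 8,800.

8,800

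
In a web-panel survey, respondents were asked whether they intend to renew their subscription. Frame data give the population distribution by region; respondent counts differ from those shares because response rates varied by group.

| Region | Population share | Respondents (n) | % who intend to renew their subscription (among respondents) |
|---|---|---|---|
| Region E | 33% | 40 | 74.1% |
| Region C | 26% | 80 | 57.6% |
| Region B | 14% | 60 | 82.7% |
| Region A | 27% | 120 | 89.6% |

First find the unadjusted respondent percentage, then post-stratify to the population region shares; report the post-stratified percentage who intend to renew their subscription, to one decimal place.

Without adjustment, the pooled respondent share is:
  (40/300)×74.1 + (80/300)×57.6 + (60/300)×82.7 + (120/300)×89.6 = 77.62%
Post-stratifying to population shares instead:
  0.33×74.1 + 0.26×57.6 + 0.14×82.7 + 0.27×89.6 = 75.199%

75.2%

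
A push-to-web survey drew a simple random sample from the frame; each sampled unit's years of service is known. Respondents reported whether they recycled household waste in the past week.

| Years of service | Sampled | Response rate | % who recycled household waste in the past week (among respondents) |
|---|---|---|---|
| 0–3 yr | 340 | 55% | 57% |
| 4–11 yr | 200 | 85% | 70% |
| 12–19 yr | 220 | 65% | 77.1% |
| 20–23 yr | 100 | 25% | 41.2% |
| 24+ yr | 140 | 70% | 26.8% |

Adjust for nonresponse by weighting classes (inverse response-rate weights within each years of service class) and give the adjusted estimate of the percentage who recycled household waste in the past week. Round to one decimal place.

58.2%

Weighting each respondent by the inverse class response rate inflates each class back to its sampled size, so the class weight is n_sampled:
  0–3 yr: 340 × 57 = 19,380
  4–11 yr: 200 × 70 = 14,000
  12–19 yr: 220 × 77.1 = 16,962
  20–23 yr: 100 × 41.2 = 4120
  24+ yr: 140 × 26.8 = 3752
Adjusted estimate = 58,214 / 1,000 = 58.214 → 58.2%.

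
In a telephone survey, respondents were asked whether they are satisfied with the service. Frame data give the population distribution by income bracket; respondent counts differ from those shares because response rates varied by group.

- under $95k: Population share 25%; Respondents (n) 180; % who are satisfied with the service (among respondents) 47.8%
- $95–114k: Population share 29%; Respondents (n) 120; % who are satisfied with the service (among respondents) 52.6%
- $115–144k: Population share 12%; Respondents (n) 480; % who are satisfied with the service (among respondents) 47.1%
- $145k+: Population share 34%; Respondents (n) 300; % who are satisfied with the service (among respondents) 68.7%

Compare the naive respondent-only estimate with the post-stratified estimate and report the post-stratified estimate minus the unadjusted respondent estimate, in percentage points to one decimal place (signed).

+2.4 percentage points

Without adjustment, the pooled respondent share is:
  (180/1080)×47.8 + (120/1080)×52.6 + (480/1080)×47.1 + (300/1080)×68.7 = 53.8278%
Post-stratifying to population shares instead:
  0.25×47.8 + 0.29×52.6 + 0.12×47.1 + 0.34×68.7 = 56.214%
Difference = 56.214 − 53.8278 = 2.3862 pp.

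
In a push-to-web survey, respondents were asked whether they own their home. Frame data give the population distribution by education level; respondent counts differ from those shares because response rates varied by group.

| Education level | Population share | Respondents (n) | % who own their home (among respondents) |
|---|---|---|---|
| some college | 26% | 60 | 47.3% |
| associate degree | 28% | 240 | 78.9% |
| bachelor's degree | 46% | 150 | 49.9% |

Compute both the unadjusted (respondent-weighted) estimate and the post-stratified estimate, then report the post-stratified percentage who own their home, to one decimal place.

Without adjustment, the pooled respondent share is:
  (60/450)×47.3 + (240/450)×78.9 + (150/450)×49.9 = 65.02%
Reweighting by population education level shares:
  0.26×47.3 + 0.28×78.9 + 0.46×49.9 = 57.344%

57.3%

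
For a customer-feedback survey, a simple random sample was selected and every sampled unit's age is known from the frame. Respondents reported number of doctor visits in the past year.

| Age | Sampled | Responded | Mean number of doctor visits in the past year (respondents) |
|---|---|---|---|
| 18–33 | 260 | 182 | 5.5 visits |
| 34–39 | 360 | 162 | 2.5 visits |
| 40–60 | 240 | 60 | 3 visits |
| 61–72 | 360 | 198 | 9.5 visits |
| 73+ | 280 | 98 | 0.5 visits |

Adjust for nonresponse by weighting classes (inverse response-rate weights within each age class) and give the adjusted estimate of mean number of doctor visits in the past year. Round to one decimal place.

Response rates by class: 18–33 182/260 = 70%, 34–39 162/360 = 45%, 40–60 60/240 = 25%, 61–72 198/360 = 55%, 73+ 98/280 = 35%.
Weighting each respondent by the inverse class response rate inflates each class back to its sampled size, so the class weight is n_sampled:
  18–33: 260 × 5.5 = 1430
  34–39: 360 × 2.5 = 900
  40–60: 240 × 3 = 720
  61–72: 360 × 9.5 = 3420
  73+: 280 × 0.5 = 140
Adjusted estimate = 6610 / 1,500 = 4.40667 → 4.4.

4.4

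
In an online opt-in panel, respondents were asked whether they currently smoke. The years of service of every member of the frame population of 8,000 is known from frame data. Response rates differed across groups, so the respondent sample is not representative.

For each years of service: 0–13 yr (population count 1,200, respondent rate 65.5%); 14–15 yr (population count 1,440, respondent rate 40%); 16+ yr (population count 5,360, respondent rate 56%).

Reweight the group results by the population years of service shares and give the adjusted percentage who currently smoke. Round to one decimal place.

Each cell contributes population-share × respondent value:
  0–13 yr: (1,200/8,000) × 65.5 = 9.825
  14–15 yr: (1,440/8,000) × 40 = 7.2
  16+ yr: (5,360/8,000) × 56 = 37.52
Post-stratified estimate = 54.545 → 54.5%.

54.5%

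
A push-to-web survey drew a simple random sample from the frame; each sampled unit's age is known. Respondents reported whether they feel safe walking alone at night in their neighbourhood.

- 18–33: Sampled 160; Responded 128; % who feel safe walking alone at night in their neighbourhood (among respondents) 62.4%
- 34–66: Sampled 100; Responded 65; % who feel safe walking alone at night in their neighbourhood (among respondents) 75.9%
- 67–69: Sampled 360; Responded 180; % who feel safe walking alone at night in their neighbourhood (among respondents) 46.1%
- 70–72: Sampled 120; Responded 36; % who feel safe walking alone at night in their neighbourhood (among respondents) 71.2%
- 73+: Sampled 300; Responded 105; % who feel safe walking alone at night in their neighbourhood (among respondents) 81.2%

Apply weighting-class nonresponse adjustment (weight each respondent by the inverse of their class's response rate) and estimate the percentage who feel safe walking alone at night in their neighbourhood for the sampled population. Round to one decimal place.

64.5%

Class response rates: 18–33 128/160 = 80%, 34–66 65/100 = 65%, 67–69 180/360 = 50%, 70–72 36/120 = 30%, 73+ 105/300 = 35%.
Each respondent's weight = sampled/responded in their class; summing within a class gives n_sampled, so:
  18–33: 160 × 62.4 = 9984
  34–66: 100 × 75.9 = 7590
  67–69: 360 × 46.1 = 16,596
  70–72: 120 × 71.2 = 8544
  73+: 300 × 81.2 = 24,360
Adjusted estimate = 67,074 / 1,040 = 64.4942 → 64.5%.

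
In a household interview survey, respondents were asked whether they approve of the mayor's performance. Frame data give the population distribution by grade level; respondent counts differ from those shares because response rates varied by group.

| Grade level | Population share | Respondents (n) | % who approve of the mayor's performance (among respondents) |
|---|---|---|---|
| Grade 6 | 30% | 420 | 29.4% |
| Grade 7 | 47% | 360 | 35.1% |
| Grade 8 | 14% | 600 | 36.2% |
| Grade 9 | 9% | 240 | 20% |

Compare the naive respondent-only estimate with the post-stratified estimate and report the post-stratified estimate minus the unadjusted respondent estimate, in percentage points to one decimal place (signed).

Without adjustment, the pooled respondent share is:
  (420/1620)×29.4 + (360/1620)×35.1 + (600/1620)×36.2 + (240/1620)×20 = 31.7926%
Post-stratified estimate weights by population shares:
  0.3×29.4 + 0.47×35.1 + 0.14×36.2 + 0.09×20 = 32.185%
Difference = 32.185 − 31.7926 = 0.3924 pp.

+0.4 percentage points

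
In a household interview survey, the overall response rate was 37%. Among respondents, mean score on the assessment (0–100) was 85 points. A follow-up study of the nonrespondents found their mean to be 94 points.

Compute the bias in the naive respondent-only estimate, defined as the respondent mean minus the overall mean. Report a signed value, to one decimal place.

Nonresponse fraction = 1 − 0.37 = 0.63.
Bias = (nonresponse fraction) × (respondent mean − nonrespondent mean)
     = 0.63 × (85 − 94) = 0.63 × -9 = -5.67.

-5.7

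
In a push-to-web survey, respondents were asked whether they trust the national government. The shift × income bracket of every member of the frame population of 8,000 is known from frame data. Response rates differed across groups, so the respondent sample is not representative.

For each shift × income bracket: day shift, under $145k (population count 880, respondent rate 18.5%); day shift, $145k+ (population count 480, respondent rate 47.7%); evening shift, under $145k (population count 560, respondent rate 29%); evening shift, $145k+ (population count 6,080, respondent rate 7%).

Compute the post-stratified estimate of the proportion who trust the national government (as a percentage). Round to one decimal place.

12.2%

Each cell contributes population-share × respondent value:
  day shift, under $145k: (880/8,000) × 18.5 = 2.035
  day shift, $145k+: (480/8,000) × 47.7 = 2.862
  evening shift, under $145k: (560/8,000) × 29 = 2.03
  evening shift, $145k+: (6,080/8,000) × 7 = 5.32
Post-stratified estimate = 12.247 → 12.2%.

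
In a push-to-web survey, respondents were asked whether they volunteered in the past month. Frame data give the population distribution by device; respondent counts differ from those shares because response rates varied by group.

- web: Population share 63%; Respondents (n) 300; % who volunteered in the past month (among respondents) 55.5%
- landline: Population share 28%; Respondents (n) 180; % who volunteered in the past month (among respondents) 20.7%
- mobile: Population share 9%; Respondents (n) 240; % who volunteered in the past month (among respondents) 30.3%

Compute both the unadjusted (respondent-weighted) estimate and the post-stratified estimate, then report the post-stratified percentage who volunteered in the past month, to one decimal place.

Naive respondent-only estimate (weights = respondent counts):
  (300/720)×55.5 + (180/720)×20.7 + (240/720)×30.3 = 38.4%
Post-stratifying to population shares instead:
  0.63×55.5 + 0.28×20.7 + 0.09×30.3 = 43.488%

43.5%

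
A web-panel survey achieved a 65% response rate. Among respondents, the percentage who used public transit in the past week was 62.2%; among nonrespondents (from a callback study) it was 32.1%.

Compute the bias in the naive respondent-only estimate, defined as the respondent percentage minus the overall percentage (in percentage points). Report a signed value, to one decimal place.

+10.5 percentage points

Nonresponse fraction = 1 − 0.65 = 0.35.
Bias = (nonresponse fraction) × (respondent percentage − nonrespondent percentage)
     = 0.35 × (62.2 − 32.1) = 0.35 × 30.1 = 10.535.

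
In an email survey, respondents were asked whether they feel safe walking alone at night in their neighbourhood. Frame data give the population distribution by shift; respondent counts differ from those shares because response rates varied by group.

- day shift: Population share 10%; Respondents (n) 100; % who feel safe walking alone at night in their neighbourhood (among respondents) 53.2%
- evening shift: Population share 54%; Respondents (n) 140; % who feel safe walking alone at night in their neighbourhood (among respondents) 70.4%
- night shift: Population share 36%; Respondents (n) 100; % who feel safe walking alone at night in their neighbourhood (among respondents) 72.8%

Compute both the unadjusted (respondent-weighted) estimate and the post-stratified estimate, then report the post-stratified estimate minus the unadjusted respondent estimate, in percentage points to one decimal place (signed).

Unadjusted (pooled respondent) estimate weights by respondent counts:
  (100/340)×53.2 + (140/340)×70.4 + (100/340)×72.8 = 66.0471%
Post-stratifying to population shares instead:
  0.1×53.2 + 0.54×70.4 + 0.36×72.8 = 69.544%
Difference = 69.544 − 66.0471 = 3.4969 pp.

+3.5 percentage points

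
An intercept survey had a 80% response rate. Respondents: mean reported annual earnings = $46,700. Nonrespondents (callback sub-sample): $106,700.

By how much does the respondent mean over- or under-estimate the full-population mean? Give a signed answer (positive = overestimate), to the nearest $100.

-$12,000

Nonresponse fraction = 1 − 0.8 = 0.2.
Bias = (nonresponse fraction) × (respondent mean − nonrespondent mean)
     = 0.2 × (46,700 − 106,700) = 0.2 × -60,000 = -12,000.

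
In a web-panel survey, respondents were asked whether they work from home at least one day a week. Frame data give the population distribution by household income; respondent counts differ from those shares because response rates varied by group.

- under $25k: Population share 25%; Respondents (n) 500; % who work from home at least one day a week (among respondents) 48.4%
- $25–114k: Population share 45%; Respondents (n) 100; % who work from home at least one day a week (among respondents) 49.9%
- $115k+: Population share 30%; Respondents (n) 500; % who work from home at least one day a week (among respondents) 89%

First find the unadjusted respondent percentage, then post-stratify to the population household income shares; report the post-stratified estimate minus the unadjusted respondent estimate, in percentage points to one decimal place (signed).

-5.7 percentage points

Without adjustment, the pooled respondent share is:
  (500/1100)×48.4 + (100/1100)×49.9 + (500/1100)×89 = 66.9909%
Reweighting by population household income shares:
  0.25×48.4 + 0.45×49.9 + 0.3×89 = 61.255%
Difference = 61.255 − 66.9909 = -5.7359 pp.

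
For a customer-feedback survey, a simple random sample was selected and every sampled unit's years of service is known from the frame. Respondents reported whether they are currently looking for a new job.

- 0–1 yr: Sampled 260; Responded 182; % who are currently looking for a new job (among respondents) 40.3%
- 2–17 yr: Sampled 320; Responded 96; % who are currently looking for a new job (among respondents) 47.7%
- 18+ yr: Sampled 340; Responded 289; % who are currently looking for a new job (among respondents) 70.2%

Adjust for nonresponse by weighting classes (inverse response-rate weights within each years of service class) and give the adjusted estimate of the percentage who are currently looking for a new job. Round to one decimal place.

53.9%

Class response rates: 0–1 yr 182/260 = 70%, 2–17 yr 96/320 = 30%, 18+ yr 289/340 = 85%.
Weighting each respondent by the inverse class response rate inflates each class back to its sampled size, so the class weight is n_sampled:
  0–1 yr: 260 × 40.3 = 10,478
  2–17 yr: 320 × 47.7 = 15,264
  18+ yr: 340 × 70.2 = 23,868
Adjusted estimate = 49,610 / 920 = 53.9239 → 53.9%.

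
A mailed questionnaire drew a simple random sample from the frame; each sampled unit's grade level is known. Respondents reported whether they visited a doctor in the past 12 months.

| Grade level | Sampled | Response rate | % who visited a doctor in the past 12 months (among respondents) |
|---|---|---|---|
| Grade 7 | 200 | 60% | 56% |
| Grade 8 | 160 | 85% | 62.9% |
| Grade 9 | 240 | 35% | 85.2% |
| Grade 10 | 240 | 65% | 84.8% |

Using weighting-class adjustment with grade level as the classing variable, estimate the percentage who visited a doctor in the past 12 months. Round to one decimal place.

73.9%

Inverse-response-rate weighting restores each class to its sampled count, so class totals weight by n_sampled:
  Grade 7: 200 × 56 = 11,200
  Grade 8: 160 × 62.9 = 10,064
  Grade 9: 240 × 85.2 = 20,448
  Grade 10: 240 × 84.8 = 20,352
Adjusted estimate = 62,064 / 840 = 73.8857 → 73.9%.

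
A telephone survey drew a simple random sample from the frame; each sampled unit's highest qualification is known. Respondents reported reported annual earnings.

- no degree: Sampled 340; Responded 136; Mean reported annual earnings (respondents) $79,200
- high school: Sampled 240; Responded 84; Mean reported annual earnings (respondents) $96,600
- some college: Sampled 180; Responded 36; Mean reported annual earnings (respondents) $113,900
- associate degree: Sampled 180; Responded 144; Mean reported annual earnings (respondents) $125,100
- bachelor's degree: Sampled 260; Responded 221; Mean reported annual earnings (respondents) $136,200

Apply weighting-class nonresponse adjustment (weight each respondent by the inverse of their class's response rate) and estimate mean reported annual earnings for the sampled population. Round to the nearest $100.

$107,100

Response rates by class: no degree 136/340 = 40%, high school 84/240 = 35%, some college 36/180 = 20%, associate degree 144/180 = 80%, bachelor's degree 221/260 = 85%.
Weighting each respondent by the inverse class response rate inflates each class back to its sampled size, so the class weight is n_sampled:
  no degree: 340 × 79,200 = 26,928,000
  high school: 240 × 96,600 = 23,184,000
  some college: 180 × 113,900 = 20,502,000
  associate degree: 180 × 125,100 = 22,518,000
  bachelor's degree: 260 × 136,200 = 35,412,000
Adjusted estimate = 128,544,000 / 1,200 = 107,120 → $107,100.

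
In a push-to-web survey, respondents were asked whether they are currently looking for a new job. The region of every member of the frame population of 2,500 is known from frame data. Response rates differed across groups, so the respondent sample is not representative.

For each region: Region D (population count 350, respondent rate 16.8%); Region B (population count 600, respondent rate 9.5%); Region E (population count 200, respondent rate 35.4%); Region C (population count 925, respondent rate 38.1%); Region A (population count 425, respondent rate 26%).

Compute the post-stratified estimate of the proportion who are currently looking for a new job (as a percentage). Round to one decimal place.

Post-stratification weights by population share, not respondent share:
  Region D: (350/2,500) × 16.8 = 2.352
  Region B: (600/2,500) × 9.5 = 2.28
  Region E: (200/2,500) × 35.4 = 2.832
  Region C: (925/2,500) × 38.1 = 14.097
  Region A: (425/2,500) × 26 = 4.42
Post-stratified estimate = 25.981 → 26.0%.

26.0%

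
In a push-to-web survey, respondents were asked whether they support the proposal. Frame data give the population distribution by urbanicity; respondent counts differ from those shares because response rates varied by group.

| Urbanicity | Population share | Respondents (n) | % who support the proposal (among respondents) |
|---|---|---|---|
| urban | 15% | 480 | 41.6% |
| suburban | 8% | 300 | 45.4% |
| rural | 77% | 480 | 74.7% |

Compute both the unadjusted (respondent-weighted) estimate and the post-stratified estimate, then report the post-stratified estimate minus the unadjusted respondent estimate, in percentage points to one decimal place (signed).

+12.3 percentage points

Unadjusted (pooled respondent) estimate weights by respondent counts:
  (480/1260)×41.6 + (300/1260)×45.4 + (480/1260)×74.7 = 55.1143%
Post-stratifying to population shares instead:
  0.15×41.6 + 0.08×45.4 + 0.77×74.7 = 67.391%
Difference = 67.391 − 55.1143 = 12.2767 pp.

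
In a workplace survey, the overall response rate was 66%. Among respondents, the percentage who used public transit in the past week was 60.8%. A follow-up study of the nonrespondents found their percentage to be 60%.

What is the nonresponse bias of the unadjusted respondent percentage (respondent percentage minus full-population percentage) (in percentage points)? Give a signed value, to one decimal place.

+0.3 percentage points

Nonresponse fraction = 1 − 0.66 = 0.34.
Bias = (nonresponse fraction) × (respondent percentage − nonrespondent percentage)
     = 0.34 × (60.8 − 60) = 0.34 × 0.8 = 0.272.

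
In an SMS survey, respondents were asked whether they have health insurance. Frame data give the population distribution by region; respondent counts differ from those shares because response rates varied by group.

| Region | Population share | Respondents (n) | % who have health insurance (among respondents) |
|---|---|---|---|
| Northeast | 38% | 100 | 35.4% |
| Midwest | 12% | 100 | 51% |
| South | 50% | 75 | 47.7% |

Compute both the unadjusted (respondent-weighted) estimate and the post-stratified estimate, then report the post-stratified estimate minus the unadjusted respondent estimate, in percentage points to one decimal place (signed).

Naive respondent-only estimate (weights = respondent counts):
  (100/275)×35.4 + (100/275)×51 + (75/275)×47.7 = 44.4273%
Post-stratifying to population shares instead:
  0.38×35.4 + 0.12×51 + 0.5×47.7 = 43.422%
Difference = 43.422 − 44.4273 = -1.0053 pp.

-1.0 percentage points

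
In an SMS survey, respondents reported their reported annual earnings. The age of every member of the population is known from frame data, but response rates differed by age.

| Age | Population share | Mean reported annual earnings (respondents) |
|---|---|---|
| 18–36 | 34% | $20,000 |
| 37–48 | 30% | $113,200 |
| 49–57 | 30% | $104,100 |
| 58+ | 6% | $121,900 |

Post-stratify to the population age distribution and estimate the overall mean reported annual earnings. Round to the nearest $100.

Weight each group's respondent value by its population share:
  18–36: 0.34 × 20,000 = 6800
  37–48: 0.3 × 113,200 = 33,960
  49–57: 0.3 × 104,100 = 31,230
  58+: 0.06 × 121,900 = 7314
Post-stratified estimate = 79,304 → $79,300.

$79,300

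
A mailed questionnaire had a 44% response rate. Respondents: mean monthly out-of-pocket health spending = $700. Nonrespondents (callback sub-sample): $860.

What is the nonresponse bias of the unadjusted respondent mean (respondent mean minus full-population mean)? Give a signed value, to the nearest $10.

Nonresponse fraction = 1 − 0.44 = 0.56.
Bias = (nonresponse fraction) × (respondent mean − nonrespondent mean)
     = 0.56 × (700 − 860) = 0.56 × -160 = -89.6.

-$90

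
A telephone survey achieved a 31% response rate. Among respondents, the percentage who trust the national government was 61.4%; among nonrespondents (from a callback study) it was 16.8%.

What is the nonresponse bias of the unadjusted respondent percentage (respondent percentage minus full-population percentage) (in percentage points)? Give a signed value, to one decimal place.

+30.8 percentage points

Nonresponse fraction = 1 − 0.31 = 0.69.
Bias = (nonresponse fraction) × (respondent percentage − nonrespondent percentage)
     = 0.69 × (61.4 − 16.8) = 0.69 × 44.6 = 30.774.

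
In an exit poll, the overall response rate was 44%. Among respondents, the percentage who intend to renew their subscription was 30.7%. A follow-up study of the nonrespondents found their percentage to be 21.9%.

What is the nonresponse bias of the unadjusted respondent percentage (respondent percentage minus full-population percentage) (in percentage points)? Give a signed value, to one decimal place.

+4.9 percentage points

Nonresponse fraction = 1 − 0.44 = 0.56.
Bias = (nonresponse fraction) × (respondent percentage − nonrespondent percentage)
     = 0.56 × (30.7 − 21.9) = 0.56 × 8.8 = 4.928.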